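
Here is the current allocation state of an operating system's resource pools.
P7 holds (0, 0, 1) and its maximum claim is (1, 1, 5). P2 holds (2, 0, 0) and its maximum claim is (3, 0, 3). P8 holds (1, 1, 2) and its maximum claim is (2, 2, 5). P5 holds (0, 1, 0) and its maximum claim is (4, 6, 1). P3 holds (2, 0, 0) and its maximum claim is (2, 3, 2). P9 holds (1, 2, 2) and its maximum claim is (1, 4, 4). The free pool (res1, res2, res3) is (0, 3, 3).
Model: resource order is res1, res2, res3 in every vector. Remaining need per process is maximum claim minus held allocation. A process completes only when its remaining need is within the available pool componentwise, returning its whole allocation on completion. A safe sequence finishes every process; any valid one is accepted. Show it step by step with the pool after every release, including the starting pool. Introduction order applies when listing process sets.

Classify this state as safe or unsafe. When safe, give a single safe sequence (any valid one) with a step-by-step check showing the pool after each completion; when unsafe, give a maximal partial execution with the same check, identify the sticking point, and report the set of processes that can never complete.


SAFE — a valid safe sequence is P3, P9, P2, P8, P5, P7.
Key observation: reading the order forward, P3 is the first process whose need (0, 3, 2) meets the free pool (0, 3, 3) exactly on a resource it requests.
Verifying each step:
  pool = (0, 3, 3)
  run P3 (needs (0, 3, 2), free (0, 3, 3)); after release of (2, 0, 0) the pool is (2, 3, 3)
  run P9 (needs (0, 2, 2), free (2, 3, 3)); after release of (1, 2, 2) the pool is (3, 5, 5)
  run P2 (needs (1, 0, 3), free (3, 5, 5)); after release of (2, 0, 0) the pool is (5, 5, 5)
  run P8 (needs (1, 1, 3), free (5, 5, 5)); after release of (1, 1, 2) the pool is (6, 6, 7)
  run P5 (needs (4, 5, 1), free (6, 6, 7)); after release of (0, 1, 0) the pool is (6, 7, 7)
  run P7 (needs (1, 1, 4), free (6, 7, 7)); after release of (0, 0, 1) the pool is (6, 7, 8)


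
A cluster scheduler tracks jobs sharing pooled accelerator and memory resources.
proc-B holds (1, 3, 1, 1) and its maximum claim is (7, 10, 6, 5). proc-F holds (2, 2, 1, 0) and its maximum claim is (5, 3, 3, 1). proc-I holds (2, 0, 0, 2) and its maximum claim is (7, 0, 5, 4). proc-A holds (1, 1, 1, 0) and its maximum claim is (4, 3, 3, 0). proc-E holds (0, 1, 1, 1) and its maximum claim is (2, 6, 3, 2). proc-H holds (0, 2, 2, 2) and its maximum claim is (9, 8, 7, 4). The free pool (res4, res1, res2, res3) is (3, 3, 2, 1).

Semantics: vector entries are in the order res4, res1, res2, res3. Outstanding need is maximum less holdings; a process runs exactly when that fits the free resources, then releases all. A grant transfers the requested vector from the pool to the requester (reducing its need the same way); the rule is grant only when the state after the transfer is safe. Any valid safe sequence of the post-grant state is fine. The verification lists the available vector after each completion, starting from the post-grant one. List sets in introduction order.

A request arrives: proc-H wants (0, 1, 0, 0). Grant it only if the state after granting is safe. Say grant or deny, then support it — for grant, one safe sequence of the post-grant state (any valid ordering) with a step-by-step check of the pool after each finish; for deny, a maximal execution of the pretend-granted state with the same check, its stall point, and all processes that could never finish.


DENY: after the grant no complete ordering would exist.
Key observation: after proc-F, proc-A, proc-E, proc-I the pool peaks at (8, 6, 5, 4), and each blocked process is short somewhere: proc-B on res1; proc-H on res4.
On the post-grant state, proc-F, proc-A, proc-E, proc-I is a maximal run — nothing extends it. Verifying each step:
  pool = (3, 2, 2, 1)
  proc-F needs (3, 1, 2, 1) <= (3, 2, 2, 1) -> finishes; pool += (2, 2, 1, 0) = (5, 4, 3, 1)
  proc-A needs (3, 2, 2, 0) <= (5, 4, 3, 1) -> finishes; pool += (1, 1, 1, 0) = (6, 5, 4, 1)
  proc-E needs (2, 5, 2, 1) <= (6, 5, 4, 1) -> finishes; pool += (0, 1, 1, 1) = (6, 6, 5, 2)
  proc-I needs (5, 0, 5, 2) <= (6, 6, 5, 2) -> finishes; pool += (2, 0, 0, 2) = (8, 6, 5, 4)
  blocked: proc-B wants (6, 7, 5, 4), pool (8, 6, 5, 4) — not enough res1
  blocked: proc-H wants (9, 5, 5, 2), pool (8, 6, 5, 4) — not enough res4
Post-grant, the permanently blocked set is proc-B and proc-H.


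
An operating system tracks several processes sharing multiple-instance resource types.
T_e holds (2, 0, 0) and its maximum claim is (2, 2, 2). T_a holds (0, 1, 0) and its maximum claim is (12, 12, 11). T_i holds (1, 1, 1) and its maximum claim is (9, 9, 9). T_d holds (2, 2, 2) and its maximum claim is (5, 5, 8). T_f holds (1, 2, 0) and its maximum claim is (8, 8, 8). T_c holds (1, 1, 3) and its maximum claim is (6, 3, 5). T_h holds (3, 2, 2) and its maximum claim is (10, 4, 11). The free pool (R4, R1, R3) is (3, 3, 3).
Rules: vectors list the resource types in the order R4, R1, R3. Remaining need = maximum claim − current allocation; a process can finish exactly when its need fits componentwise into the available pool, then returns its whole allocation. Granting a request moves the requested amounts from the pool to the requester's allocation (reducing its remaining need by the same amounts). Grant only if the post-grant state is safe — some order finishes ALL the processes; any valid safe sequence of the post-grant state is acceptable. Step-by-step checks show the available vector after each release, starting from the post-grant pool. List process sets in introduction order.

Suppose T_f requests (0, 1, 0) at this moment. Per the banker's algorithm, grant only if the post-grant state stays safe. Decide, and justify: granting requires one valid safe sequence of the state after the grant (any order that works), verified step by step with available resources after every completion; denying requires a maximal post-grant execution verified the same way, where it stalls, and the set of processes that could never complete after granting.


GRANT: granting preserves safety; a valid post-grant sequence is T_e, T_c, T_d, T_f, T_i, T_h, T_a.
Key observation: even at the reduced pool (3, 2, 3), T_e fits immediately, so safety survives the grant.
Verifying the post-grant state step by step:
  pool = (3, 2, 3)
  run T_e (needs (0, 2, 2), free (3, 2, 3)); after release of (2, 0, 0) the pool is (5, 2, 3)
  run T_c (needs (5, 2, 2), free (5, 2, 3)); after release of (1, 1, 3) the pool is (6, 3, 6)
  run T_d (needs (3, 3, 6), free (6, 3, 6)); after release of (2, 2, 2) the pool is (8, 5, 8)
  run T_f (needs (7, 5, 8), free (8, 5, 8)); after release of (1, 3, 0) the pool is (9, 8, 8)
  run T_i (needs (8, 8, 8), free (9, 8, 8)); after release of (1, 1, 1) the pool is (10, 9, 9)
  run T_h (needs (7, 2, 9), free (10, 9, 9)); after release of (3, 2, 2) the pool is (13, 11, 11)
  run T_a (needs (12, 11, 11), free (13, 11, 11)); after release of (0, 1, 0) the pool is (13, 12, 11)


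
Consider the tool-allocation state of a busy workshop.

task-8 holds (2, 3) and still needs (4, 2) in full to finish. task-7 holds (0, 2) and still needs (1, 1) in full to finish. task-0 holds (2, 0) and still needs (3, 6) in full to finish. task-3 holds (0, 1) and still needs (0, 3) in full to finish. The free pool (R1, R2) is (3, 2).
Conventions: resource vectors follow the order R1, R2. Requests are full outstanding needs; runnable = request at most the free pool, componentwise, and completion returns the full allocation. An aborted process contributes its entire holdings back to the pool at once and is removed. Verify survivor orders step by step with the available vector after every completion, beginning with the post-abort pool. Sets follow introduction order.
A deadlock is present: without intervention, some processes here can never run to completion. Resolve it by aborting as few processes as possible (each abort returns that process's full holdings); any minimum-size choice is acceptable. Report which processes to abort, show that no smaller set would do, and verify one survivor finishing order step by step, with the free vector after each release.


Minimum abort set: task-8.
Key observation: before aborting task-8, task-0 was permanently blocked — no order could ever run it; afterwards it completes at step 3.
Minimality: the empty abort set fails — the state is deadlocked as it stands.
One survivor order: task-7, task-3, task-0. Check, step by step (post-abort pool first):
  pool = (5, 5)
  task-7 needs (1, 1) <= (5, 5) -> finishes; pool += (0, 2) = (5, 7)
  task-3 needs (0, 3) <= (5, 7) -> finishes; pool += (0, 1) = (5, 8)
  task-0 needs (3, 6) <= (5, 8) -> finishes; pool += (2, 0) = (7, 8)


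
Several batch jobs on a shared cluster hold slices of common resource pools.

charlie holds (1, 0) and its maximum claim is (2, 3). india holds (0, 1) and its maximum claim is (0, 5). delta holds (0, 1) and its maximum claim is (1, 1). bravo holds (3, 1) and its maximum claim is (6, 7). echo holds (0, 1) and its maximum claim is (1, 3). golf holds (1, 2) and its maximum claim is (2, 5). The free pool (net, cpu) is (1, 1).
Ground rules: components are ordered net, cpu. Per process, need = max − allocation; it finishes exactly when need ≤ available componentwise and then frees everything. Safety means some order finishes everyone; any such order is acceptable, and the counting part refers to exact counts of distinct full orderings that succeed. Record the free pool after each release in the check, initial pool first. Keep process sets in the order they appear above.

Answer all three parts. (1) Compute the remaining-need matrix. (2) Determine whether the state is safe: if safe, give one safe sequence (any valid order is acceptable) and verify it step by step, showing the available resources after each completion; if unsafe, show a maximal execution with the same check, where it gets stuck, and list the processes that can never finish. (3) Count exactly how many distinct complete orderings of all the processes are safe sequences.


(1) Need matrix, components ordered net, cpu:
  charlie: (1, 3)
  india: (0, 4)
  delta: (1, 0)
  bravo: (3, 6)
  echo: (1, 2)
  golf: (1, 3)
(2) The state is SAFE; one workable sequence: delta, echo, golf, charlie, india, bravo.
Key observation: the first exact fit in this order is delta — it needs (1, 0) with (1, 1) free, meeting a requested resource to the last unit.
Walking it through:
  pool = (1, 1)
  run delta (needs (1, 0), free (1, 1)); after release of (0, 1) the pool is (1, 2)
  run echo (needs (1, 2), free (1, 2)); after release of (0, 1) the pool is (1, 3)
  run golf (needs (1, 3), free (1, 3)); after release of (1, 2) the pool is (2, 5)
  run charlie (needs (1, 3), free (2, 5)); after release of (1, 0) the pool is (3, 5)
  run india (needs (0, 4), free (3, 5)); after release of (0, 1) the pool is (3, 6)
  run bravo (needs (3, 6), free (3, 6)); after release of (3, 1) the pool is (6, 7)
(3) The exact count: 3 of the possible complete orderings are safe sequences.


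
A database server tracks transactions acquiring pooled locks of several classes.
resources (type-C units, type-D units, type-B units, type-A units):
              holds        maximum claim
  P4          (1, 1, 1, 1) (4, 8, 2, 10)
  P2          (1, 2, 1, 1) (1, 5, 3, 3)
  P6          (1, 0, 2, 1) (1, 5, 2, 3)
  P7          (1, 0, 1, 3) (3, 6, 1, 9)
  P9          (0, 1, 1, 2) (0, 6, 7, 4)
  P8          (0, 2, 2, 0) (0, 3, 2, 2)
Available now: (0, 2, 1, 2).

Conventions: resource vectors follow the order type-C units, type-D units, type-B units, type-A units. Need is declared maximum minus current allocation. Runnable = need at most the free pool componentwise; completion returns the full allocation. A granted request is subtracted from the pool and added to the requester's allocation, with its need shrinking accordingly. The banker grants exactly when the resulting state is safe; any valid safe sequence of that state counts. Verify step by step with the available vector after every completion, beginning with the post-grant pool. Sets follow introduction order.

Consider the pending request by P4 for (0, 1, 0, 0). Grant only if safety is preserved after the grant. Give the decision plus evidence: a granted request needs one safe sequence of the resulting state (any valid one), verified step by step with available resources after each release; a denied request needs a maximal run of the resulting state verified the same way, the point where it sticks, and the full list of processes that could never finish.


GRANT — the state after the grant stays safe, e.g. via P8, P2, P6, P9, P7, P4.
Key observation: the grant leaves (0, 1, 1, 2) free — enough for P8, whose release restarts the cascade.
Check on the post-grant state, step by step:
  pool = (0, 1, 1, 2)
  P8 needs (0, 1, 0, 2) <= (0, 1, 1, 2) -> finishes; pool += (0, 2, 2, 0) = (0, 3, 3, 2)
  P2 needs (0, 3, 2, 2) <= (0, 3, 3, 2) -> finishes; pool += (1, 2, 1, 1) = (1, 5, 4, 3)
  P6 needs (0, 5, 0, 2) <= (1, 5, 4, 3) -> finishes; pool += (1, 0, 2, 1) = (2, 5, 6, 4)
  P9 needs (0, 5, 6, 2) <= (2, 5, 6, 4) -> finishes; pool += (0, 1, 1, 2) = (2, 6, 7, 6)
  P7 needs (2, 6, 0, 6) <= (2, 6, 7, 6) -> finishes; pool += (1, 0, 1, 3) = (3, 6, 8, 9)
  P4 needs (3, 6, 1, 9) <= (3, 6, 8, 9) -> finishes; pool += (1, 2, 1, 1) = (4, 8, 9, 10)


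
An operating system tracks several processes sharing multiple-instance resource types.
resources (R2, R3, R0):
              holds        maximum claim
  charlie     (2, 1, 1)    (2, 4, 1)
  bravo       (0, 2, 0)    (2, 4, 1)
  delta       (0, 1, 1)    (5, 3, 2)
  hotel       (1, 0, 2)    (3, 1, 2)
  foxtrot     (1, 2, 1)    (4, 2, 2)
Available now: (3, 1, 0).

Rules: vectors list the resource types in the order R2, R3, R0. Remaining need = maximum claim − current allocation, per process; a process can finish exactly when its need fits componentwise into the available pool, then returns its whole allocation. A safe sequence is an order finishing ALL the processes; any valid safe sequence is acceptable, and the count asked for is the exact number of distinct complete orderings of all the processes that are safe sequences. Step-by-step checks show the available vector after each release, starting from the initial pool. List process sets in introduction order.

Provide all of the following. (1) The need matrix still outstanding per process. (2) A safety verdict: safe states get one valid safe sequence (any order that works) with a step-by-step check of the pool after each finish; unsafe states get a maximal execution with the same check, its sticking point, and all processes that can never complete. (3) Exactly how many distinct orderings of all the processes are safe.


(1) Outstanding need per process (order R2, R3, R0):
  charlie: (0, 3, 0)
  bravo: (2, 2, 1)
  delta: (5, 2, 1)
  hotel: (2, 1, 0)
  foxtrot: (3, 0, 1)
(2) The state is SAFE; one workable sequence: hotel, foxtrot, charlie, delta, bravo.
Key observation: reading the order forward, hotel is the first process whose need (2, 1, 0) meets the free pool (3, 1, 0) exactly on a resource it requests.
Check, step by step:
  pool = (3, 1, 0)
  hotel: need (2, 1, 0) fits (3, 1, 0); releases (1, 0, 2), pool now (4, 1, 2)
  foxtrot: need (3, 0, 1) fits (4, 1, 2); releases (1, 2, 1), pool now (5, 3, 3)
  charlie: need (0, 3, 0) fits (5, 3, 3); releases (2, 1, 1), pool now (7, 4, 4)
  delta: need (5, 2, 1) fits (7, 4, 4); releases (0, 1, 1), pool now (7, 5, 5)
  bravo: need (2, 2, 1) fits (7, 5, 5); releases (0, 2, 0), pool now (7, 7, 5)
(3) Exactly 6 of the possible complete orderings are safe sequences.


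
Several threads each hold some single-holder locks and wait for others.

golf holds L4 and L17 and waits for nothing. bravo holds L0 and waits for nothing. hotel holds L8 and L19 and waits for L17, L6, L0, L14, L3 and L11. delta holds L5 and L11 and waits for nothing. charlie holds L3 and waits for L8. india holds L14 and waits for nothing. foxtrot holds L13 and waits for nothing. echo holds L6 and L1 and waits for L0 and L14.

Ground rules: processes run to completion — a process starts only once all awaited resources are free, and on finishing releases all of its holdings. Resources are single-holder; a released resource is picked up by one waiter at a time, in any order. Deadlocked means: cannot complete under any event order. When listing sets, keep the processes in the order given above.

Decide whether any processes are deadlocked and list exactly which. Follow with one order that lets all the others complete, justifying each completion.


Deadlocked set: hotel and charlie.
Key observation: the knot is the closed ring of waits hotel -> charlie -> hotel; no other process is dragged down with it.
A valid finishing order for the others: foxtrot, bravo, india, delta, golf, echo.
Check, step by step:
  foxtrot waits on nothing -> runs at once and releases L13
  bravo waits on nothing -> runs at once and releases L0
  india waits on nothing -> runs at once and releases L14
  delta waits on nothing -> runs at once and releases L5 and L11
  golf waits on nothing -> runs at once and releases L4 and L17
  echo: everything it awaited (L0 and L14) is free; runs, freeing L6 and L1


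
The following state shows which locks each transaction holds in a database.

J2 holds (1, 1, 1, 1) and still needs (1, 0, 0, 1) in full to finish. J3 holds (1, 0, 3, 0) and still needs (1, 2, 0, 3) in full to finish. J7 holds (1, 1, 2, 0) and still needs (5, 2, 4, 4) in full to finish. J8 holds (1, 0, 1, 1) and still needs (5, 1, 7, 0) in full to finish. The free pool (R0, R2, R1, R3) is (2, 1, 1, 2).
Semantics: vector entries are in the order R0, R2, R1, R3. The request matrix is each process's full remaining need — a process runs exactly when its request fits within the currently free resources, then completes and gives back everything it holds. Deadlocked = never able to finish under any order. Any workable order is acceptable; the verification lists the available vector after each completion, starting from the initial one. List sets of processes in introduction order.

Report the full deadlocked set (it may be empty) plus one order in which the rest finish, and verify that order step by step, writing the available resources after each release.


Deadlocked: J7 and J8.
Key observation: the pool after J2, J3 is (4, 2, 5, 3); every surviving request exceeds it in R0, so progress ends there.
One completion order for the rest: J2, J3. Step-by-step check:
  pool = (2, 1, 1, 2)
  J2 needs (1, 0, 0, 1) <= (2, 1, 1, 2) -> finishes; pool += (1, 1, 1, 1) = (3, 2, 2, 3)
  J3 needs (1, 2, 0, 3) <= (3, 2, 2, 3) -> finishes; pool += (1, 0, 3, 0) = (4, 2, 5, 3)
The stuck group stays short no matter what:
  J7 cannot run: need (5, 2, 4, 4) vs free (4, 2, 5, 3) (insufficient R0 and R3)
  J8 cannot run: need (5, 1, 7, 0) vs free (4, 2, 5, 3) (insufficient R0 and R1)


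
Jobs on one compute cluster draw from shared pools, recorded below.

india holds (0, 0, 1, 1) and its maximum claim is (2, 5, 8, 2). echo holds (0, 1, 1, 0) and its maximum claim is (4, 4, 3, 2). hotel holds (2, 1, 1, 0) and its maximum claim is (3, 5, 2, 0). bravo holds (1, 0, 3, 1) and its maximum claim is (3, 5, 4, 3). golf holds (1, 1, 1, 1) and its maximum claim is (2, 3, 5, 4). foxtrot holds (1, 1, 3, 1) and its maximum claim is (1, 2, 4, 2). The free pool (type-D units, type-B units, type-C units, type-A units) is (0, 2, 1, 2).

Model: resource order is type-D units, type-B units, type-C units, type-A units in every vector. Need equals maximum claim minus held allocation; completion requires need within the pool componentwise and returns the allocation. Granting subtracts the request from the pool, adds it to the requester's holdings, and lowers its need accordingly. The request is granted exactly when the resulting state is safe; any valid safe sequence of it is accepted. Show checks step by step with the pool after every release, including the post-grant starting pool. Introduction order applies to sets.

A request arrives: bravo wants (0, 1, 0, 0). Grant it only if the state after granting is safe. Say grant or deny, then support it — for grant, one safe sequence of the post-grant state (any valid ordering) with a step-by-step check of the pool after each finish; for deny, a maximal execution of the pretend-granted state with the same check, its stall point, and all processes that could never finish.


DENY. Granting would leave the state unsafe.
Key observation: after foxtrot, golf the pool peaks at (2, 3, 5, 4), and each blocked process is short somewhere: india on type-B units, type-C units; echo on type-D units; hotel on type-B units; bravo on type-B units.
On the post-grant state, foxtrot, golf is a maximal run — nothing extends it. Step-by-step check:
  pool = (0, 1, 1, 2)
  run foxtrot (needs (0, 1, 1, 1), free (0, 1, 1, 2)); after release of (1, 1, 3, 1) the pool is (1, 2, 4, 3)
  run golf (needs (1, 2, 4, 3), free (1, 2, 4, 3)); after release of (1, 1, 1, 1) the pool is (2, 3, 5, 4)
  india cannot run: need (2, 5, 7, 1) vs free (2, 3, 5, 4) (insufficient type-B units and type-C units)
  echo cannot run: need (4, 3, 2, 2) vs free (2, 3, 5, 4) (insufficient type-D units)
  hotel cannot run: need (1, 4, 1, 0) vs free (2, 3, 5, 4) (insufficient type-B units)
  bravo cannot run: need (2, 4, 1, 2) vs free (2, 3, 5, 4) (insufficient type-B units)
Processes that could never finish after the grant: india, echo, hotel and bravo.


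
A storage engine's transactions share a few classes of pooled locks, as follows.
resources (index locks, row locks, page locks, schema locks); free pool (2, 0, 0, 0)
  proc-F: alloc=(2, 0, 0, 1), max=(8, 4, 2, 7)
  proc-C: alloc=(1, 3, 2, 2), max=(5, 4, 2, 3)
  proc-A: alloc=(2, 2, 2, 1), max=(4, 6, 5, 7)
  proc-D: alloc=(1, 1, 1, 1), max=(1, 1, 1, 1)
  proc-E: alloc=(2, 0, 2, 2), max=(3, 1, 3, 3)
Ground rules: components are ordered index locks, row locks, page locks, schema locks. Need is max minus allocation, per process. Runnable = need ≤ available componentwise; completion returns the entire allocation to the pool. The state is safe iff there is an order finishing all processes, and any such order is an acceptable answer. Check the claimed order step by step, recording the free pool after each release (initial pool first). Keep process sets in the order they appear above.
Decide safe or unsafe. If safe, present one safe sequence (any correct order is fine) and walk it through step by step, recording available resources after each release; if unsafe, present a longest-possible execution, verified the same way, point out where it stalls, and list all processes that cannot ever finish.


UNSAFE.
Key observation: no order helps: past proc-D, proc-E, proc-C, the free pool tops out at (6, 4, 5, 5), below what each blocked process needs in schema locks.
The run proc-D, proc-E, proc-C cannot be extended any further. Check, step by step:
  pool = (2, 0, 0, 0)
  proc-D needs (0, 0, 0, 0) <= (2, 0, 0, 0) -> finishes; pool += (1, 1, 1, 1) = (3, 1, 1, 1)
  proc-E needs (1, 1, 1, 1) <= (3, 1, 1, 1) -> finishes; pool += (2, 0, 2, 2) = (5, 1, 3, 3)
  proc-C needs (4, 1, 0, 1) <= (5, 1, 3, 3) -> finishes; pool += (1, 3, 2, 2) = (6, 4, 5, 5)
  blocked: proc-F wants (6, 4, 2, 6), pool (6, 4, 5, 5) — not enough schema locks
  blocked: proc-A wants (2, 4, 3, 6), pool (6, 4, 5, 5) — not enough schema locks
Processes that can never finish: proc-F and proc-A.


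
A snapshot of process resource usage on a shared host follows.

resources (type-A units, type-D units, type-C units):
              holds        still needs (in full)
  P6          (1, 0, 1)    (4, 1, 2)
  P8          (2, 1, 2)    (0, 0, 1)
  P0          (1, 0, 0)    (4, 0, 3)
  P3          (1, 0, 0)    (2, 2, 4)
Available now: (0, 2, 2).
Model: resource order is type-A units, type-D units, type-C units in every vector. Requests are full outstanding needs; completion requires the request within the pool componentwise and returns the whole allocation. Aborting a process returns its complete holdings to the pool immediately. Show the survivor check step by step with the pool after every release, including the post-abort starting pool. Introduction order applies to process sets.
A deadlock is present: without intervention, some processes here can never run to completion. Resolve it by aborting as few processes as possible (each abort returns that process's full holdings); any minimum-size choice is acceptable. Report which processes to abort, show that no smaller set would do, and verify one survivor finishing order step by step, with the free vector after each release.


The answer: abort P6.
Key observation: P0 could never have finished before the abort; with (1, 0, 1) returned by P6, it fits at step 3.
Minimality: the empty abort set fails — the state is deadlocked as it stands.
Survivors finish in the order: P8, P3, P0. Walking it through (pool after the aborts first):
  pool = (1, 2, 3)
  run P8 (needs (0, 0, 1), free (1, 2, 3)); after release of (2, 1, 2) the pool is (3, 3, 5)
  run P3 (needs (2, 2, 4), free (3, 3, 5)); after release of (1, 0, 0) the pool is (4, 3, 5)
  run P0 (needs (4, 0, 3), free (4, 3, 5)); after release of (1, 0, 0) the pool is (5, 3, 5)


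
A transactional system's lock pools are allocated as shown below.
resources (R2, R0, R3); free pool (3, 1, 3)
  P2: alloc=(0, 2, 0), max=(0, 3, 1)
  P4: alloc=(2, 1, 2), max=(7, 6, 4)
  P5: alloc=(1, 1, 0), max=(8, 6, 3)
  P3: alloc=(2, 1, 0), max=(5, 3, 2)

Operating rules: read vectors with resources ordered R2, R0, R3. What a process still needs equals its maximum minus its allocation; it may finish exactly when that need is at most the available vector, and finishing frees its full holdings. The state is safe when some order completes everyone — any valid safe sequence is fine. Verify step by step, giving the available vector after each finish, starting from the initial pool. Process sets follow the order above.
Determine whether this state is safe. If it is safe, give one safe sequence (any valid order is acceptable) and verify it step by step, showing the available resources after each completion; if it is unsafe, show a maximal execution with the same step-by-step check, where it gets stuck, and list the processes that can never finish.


UNSAFE.
Key observation: after P2, P3 complete, (5, 4, 3) is the best the pool ever gets, yet each leftover process wants more R0.
The run P2, P3 cannot be extended any further. Verifying each step:
  pool = (3, 1, 3)
  P2: need (0, 1, 1) fits (3, 1, 3); releases (0, 2, 0), pool now (3, 3, 3)
  P3: need (3, 2, 2) fits (3, 3, 3); releases (2, 1, 0), pool now (5, 4, 3)
  P4 still needs (5, 5, 2) but only (5, 4, 3) is free — short on R0
  P5 still needs (7, 5, 3) but only (5, 4, 3) is free — short on R2 and R0
Never able to finish: P4 and P5.


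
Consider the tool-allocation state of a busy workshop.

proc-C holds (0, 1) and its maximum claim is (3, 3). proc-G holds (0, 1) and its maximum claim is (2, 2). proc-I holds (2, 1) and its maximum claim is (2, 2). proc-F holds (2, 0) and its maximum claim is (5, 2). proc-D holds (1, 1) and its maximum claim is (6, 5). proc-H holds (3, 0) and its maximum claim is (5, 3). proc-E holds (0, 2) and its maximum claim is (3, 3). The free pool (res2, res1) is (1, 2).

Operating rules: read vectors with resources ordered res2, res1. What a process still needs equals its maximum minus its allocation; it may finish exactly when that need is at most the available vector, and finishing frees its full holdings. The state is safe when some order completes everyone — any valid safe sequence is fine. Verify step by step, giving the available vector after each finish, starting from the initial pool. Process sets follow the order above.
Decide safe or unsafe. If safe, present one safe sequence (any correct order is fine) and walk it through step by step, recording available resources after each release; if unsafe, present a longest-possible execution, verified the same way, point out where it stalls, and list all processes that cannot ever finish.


SAFE, for example via the order proc-I, proc-F, proc-E, proc-C, proc-H, proc-G, proc-D.
Key observation: proc-F is the earliest step where a requested resource binds exactly: need (3, 2), pool (3, 3) at its turn.
Step-by-step check:
  pool = (1, 2)
  proc-I needs (0, 1) <= (1, 2) -> finishes; pool += (2, 1) = (3, 3)
  proc-F needs (3, 2) <= (3, 3) -> finishes; pool += (2, 0) = (5, 3)
  proc-E needs (3, 1) <= (5, 3) -> finishes; pool += (0, 2) = (5, 5)
  proc-C needs (3, 2) <= (5, 5) -> finishes; pool += (0, 1) = (5, 6)
  proc-H needs (2, 3) <= (5, 6) -> finishes; pool += (3, 0) = (8, 6)
  proc-G needs (2, 1) <= (8, 6) -> finishes; pool += (0, 1) = (8, 7)
  proc-D needs (5, 4) <= (8, 7) -> finishes; pool += (1, 1) = (9, 8)


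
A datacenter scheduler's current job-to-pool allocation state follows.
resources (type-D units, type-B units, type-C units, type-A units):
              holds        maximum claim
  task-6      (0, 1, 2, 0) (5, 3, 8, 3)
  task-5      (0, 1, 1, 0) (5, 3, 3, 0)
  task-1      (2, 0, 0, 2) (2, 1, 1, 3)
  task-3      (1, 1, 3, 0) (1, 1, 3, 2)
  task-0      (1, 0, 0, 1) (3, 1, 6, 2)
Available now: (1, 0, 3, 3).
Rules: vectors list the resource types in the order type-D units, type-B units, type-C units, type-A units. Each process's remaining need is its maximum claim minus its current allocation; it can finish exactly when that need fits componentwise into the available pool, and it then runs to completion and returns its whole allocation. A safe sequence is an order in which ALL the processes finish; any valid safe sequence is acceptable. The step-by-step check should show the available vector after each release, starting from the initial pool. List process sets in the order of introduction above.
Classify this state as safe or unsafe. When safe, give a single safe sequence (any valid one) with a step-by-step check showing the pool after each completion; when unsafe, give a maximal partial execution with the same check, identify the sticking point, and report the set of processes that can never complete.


The state is UNSAFE.
Key observation: no order helps: past task-3, task-0, task-1, the free pool tops out at (5, 1, 6, 6), below what each blocked process needs in type-B units.
Going as far as possible: task-3, task-0, task-1; after that, nothing fits. Step-by-step check:
  pool = (1, 0, 3, 3)
  task-3: need (0, 0, 0, 2) fits (1, 0, 3, 3); releases (1, 1, 3, 0), pool now (2, 1, 6, 3)
  task-0: need (2, 1, 6, 1) fits (2, 1, 6, 3); releases (1, 0, 0, 1), pool now (3, 1, 6, 4)
  task-1: need (0, 1, 1, 1) fits (3, 1, 6, 4); releases (2, 0, 0, 2), pool now (5, 1, 6, 6)
  task-6 cannot run: need (5, 2, 6, 3) vs free (5, 1, 6, 6) (insufficient type-B units)
  task-5 cannot run: need (5, 2, 2, 0) vs free (5, 1, 6, 6) (insufficient type-B units)
Processes that can never finish: task-6 and task-5.


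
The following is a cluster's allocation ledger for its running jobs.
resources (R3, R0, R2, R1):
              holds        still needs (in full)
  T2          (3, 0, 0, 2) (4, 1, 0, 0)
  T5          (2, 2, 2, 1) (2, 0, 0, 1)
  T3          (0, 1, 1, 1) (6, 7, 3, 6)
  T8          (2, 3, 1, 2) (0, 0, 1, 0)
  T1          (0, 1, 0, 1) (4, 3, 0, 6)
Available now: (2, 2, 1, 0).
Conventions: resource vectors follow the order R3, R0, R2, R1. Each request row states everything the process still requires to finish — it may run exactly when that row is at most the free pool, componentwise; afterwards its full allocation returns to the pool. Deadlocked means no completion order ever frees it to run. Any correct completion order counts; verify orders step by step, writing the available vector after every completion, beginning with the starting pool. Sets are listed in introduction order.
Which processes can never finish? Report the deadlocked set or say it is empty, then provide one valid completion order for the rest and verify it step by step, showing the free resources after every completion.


Deadlocked set: T3 and T1.
Key observation: T8, T5, T2 can finish, but then (9, 7, 4, 5) is all there is, and the blocked group's R1 demands exceed it.
The rest can finish in the order T8, T5, T2. Walking it through:
  pool = (2, 2, 1, 0)
  T8: need (0, 0, 1, 0) fits (2, 2, 1, 0); releases (2, 3, 1, 2), pool now (4, 5, 2, 2)
  T5: need (2, 0, 0, 1) fits (4, 5, 2, 2); releases (2, 2, 2, 1), pool now (6, 7, 4, 3)
  T2: need (4, 1, 0, 0) fits (6, 7, 4, 3); releases (3, 0, 0, 2), pool now (9, 7, 4, 5)
None of the blocked processes ever fits:
  blocked: T3 wants (6, 7, 3, 6), pool (9, 7, 4, 5) — not enough R1
  blocked: T1 wants (4, 3, 0, 6), pool (9, 7, 4, 5) — not enough R1


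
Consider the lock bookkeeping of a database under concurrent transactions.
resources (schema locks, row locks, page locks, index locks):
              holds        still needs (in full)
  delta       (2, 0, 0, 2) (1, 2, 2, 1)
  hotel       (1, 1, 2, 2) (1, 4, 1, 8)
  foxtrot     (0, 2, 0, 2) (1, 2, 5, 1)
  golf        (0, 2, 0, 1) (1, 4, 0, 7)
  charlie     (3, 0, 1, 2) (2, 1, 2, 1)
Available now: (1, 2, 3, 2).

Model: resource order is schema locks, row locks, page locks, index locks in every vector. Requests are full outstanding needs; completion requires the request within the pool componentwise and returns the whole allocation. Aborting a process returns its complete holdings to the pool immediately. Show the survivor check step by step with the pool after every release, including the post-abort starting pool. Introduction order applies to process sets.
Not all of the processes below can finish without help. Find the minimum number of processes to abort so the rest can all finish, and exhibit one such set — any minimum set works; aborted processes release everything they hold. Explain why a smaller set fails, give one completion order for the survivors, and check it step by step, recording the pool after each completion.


Minimum abort set: foxtrot.
Key observation: hotel had no path to completion before; after the abort of foxtrot ((0, 2, 0, 2) returned), step 3 is where it fits.
Minimality: the empty abort set fails — the state is deadlocked as it stands.
One survivor order: delta, charlie, hotel, golf. Verifying each step (post-abort pool first):
  pool = (1, 4, 3, 4)
  delta: need (1, 2, 2, 1) fits (1, 4, 3, 4); releases (2, 0, 0, 2), pool now (3, 4, 3, 6)
  charlie: need (2, 1, 2, 1) fits (3, 4, 3, 6); releases (3, 0, 1, 2), pool now (6, 4, 4, 8)
  hotel: need (1, 4, 1, 8) fits (6, 4, 4, 8); releases (1, 1, 2, 2), pool now (7, 5, 6, 10)
  golf: need (1, 4, 0, 7) fits (7, 5, 6, 10); releases (0, 2, 0, 1), pool now (7, 7, 6, 11)


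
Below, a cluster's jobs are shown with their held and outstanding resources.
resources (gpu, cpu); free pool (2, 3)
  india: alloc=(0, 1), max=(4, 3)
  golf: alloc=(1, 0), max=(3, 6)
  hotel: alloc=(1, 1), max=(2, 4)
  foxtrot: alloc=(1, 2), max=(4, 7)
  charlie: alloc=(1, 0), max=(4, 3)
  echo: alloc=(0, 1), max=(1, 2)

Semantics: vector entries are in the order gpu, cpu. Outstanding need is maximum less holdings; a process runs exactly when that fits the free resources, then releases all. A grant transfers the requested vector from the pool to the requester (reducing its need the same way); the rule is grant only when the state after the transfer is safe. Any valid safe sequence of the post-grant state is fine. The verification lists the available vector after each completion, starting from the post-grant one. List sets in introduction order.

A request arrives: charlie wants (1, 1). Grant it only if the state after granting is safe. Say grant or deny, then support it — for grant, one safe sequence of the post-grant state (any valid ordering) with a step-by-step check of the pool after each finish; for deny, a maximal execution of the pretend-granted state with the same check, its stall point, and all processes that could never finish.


GRANT: granting preserves safety; a valid post-grant sequence is echo, hotel, charlie, india, golf, foxtrot.
Key observation: after the grant the pool drops to (1, 2), which still lets echo finish first and unwind the rest.
Check on the post-grant state, step by step:
  pool = (1, 2)
  run echo (needs (1, 1), free (1, 2)); after release of (0, 1) the pool is (1, 3)
  run hotel (needs (1, 3), free (1, 3)); after release of (1, 1) the pool is (2, 4)
  run charlie (needs (2, 2), free (2, 4)); after release of (2, 1) the pool is (4, 5)
  run india (needs (4, 2), free (4, 5)); after release of (0, 1) the pool is (4, 6)
  run golf (needs (2, 6), free (4, 6)); after release of (1, 0) the pool is (5, 6)
  run foxtrot (needs (3, 5), free (5, 6)); after release of (1, 2) the pool is (6, 8)


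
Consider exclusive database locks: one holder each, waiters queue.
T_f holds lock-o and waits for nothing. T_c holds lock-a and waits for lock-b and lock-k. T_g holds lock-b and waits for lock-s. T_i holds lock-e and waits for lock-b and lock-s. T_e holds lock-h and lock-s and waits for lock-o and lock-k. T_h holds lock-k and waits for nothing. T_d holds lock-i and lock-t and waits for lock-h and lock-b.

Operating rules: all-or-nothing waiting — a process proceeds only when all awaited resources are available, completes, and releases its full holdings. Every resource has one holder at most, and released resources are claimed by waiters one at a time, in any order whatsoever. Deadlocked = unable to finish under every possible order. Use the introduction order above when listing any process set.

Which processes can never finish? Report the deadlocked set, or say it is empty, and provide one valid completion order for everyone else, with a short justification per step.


Nothing here is deadlocked.
Key observation: the wait relation is loop-free; peeling off processes with no waits unwinds the whole state.
A valid finishing order for the others: T_h, T_f, T_e, T_g, T_d, T_c, T_i.
Verifying each step:
  run T_h (it waits on nothing); releases lock-k
  run T_f (it waits on nothing); releases lock-o
  T_e waits on lock-o and lock-k — all released -> runs and releases lock-h and lock-s
  T_g waits on lock-s — all released -> runs and releases lock-b
  T_d waits on lock-h and lock-b — all released -> runs and releases lock-i and lock-t
  T_c waits on lock-b and lock-k — all released -> runs and releases lock-a
  T_i waits on lock-b and lock-s — all released -> runs and releases lock-e


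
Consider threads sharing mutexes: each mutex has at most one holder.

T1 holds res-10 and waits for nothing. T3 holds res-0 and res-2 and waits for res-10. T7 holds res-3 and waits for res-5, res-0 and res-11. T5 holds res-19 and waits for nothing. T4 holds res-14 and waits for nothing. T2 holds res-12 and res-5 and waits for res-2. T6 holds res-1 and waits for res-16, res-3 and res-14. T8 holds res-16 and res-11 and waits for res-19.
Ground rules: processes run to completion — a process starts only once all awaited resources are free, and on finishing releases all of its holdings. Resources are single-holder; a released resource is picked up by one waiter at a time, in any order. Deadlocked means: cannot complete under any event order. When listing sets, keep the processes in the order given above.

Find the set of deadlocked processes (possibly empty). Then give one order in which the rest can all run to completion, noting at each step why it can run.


Nothing here is deadlocked.
Key observation: all waits point, directly or indirectly, at processes that can finish, so nothing is permanently blocked.
One completion order for the rest: T5, T1, T4, T3, T8, T2, T7, T6.
Walking it through:
  T5: no waits; runs immediately, freeing res-19
  T1: no waits; runs immediately, freeing res-10
  T4: no waits; runs immediately, freeing res-14
  run T3 (all its waits — res-10 — are resolved); releases res-0 and res-2
  run T8 (all its waits — res-19 — are resolved); releases res-16 and res-11
  run T2 (all its waits — res-2 — are resolved); releases res-12 and res-5
  run T7 (all its waits — res-5, res-0 and res-11 — are resolved); releases res-3
  run T6 (all its waits — res-16, res-3 and res-14 — are resolved); releases res-1


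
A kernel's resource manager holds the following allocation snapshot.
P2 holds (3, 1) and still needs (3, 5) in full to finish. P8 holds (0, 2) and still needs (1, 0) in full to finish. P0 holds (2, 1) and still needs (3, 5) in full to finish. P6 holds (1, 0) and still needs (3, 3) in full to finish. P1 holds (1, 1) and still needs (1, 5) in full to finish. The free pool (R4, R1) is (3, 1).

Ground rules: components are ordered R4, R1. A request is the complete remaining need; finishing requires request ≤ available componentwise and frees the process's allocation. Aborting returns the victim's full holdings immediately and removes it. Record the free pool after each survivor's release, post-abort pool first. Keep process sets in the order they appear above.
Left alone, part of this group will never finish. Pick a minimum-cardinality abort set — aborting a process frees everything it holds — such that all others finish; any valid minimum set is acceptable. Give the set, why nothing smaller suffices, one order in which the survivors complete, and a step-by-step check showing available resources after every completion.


Abort P2 and P1.
Key observation: no ordering could ever have run P0 before the abort of P2 and P1; with (4, 2) back in the pool it fits at step 3.
Minimality, checking each single-abort alternative: P2 alone leaves P0 blocked (short on R1); P8 alone leaves P2 blocked (short on R1); P0 alone leaves P2 blocked (short on R1); P6 alone leaves P2 blocked (short on R1); P1 alone leaves P2 blocked (short on R1).
The survivors complete as P6, P8, P0. Verifying each step (starting from the post-abort pool):
  pool = (7, 3)
  P6 needs (3, 3) <= (7, 3) -> finishes; pool += (1, 0) = (8, 3)
  P8 needs (1, 0) <= (8, 3) -> finishes; pool += (0, 2) = (8, 5)
  P0 needs (3, 5) <= (8, 5) -> finishes; pool += (2, 1) = (10, 6)
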